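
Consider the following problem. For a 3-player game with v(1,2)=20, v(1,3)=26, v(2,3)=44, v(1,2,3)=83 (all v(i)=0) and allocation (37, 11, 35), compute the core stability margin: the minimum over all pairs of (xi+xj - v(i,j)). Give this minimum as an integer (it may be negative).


Step 1: Slack for coalition (1,2): x1+x2 - v12 = 48 - 20 = 28
Step 2: Slack for coalition (1,3): x1+x3 - v13 = 72 - 26 = 46
Step 3: Slack for coalition (2,3): x2+x3 - v23 = 46 - 44 = 2
Step 4: Minimum slack = min(28, 46, 2) = 2, attained by (2,3); no pair can gain by deviating, so the allocation is in the core

2


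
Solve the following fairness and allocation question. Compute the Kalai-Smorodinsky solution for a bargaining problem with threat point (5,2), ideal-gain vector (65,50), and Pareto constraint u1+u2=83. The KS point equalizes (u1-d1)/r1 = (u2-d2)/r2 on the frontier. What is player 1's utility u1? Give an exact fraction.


Step 1: At the KS point, (u1-d1)/r1 = (u2-d2)/r2 = t and u1+u2 = 83
Step 2: u1 = d1 + r1*t and u2 = d2 + r2*t, so (d1 + r1*t) + (d2 + r2*t) = 83
Step 3: t = (83 - 5 - 2)/(65 + 50) = 76/115
Step 4: u1 = d1 + r1*t = 5 + 65 * 76/115 = 1103/23
Step 5: (Check: u2 = d2 + r2*t = 806/23; u1+u2 = 1103/23 + 806/23 = 83, on the frontier.)

1103/23


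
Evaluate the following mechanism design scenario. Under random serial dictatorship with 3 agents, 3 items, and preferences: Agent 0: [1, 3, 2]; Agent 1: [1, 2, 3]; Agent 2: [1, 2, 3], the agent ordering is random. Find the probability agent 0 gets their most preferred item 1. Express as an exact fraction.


Step 1: Agent 0 wants item 1
Step 2: There are 6 possible orderings of agents
Step 3: In 2 orderings, agent 0 gets item 1
Step 4: Probability = 2/6 = 1/3

1/3


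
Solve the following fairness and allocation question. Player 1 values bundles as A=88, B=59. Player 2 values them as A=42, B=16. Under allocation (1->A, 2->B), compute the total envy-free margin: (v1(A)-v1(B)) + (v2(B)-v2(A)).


Step 1: Player 1's margin = v1(A) - v1(B) = 88 - 59 = 29
Step 2: Player 2's margin = v2(B) - v2(A) = 16 - 42 = -26
Step 3: Total margin = 29 + -26 = 3

3


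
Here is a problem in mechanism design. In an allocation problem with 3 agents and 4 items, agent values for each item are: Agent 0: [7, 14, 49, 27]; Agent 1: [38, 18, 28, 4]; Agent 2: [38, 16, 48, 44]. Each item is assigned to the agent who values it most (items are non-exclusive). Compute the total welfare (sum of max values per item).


Step 1: For each item, find the maximum value among all agents.
Step 2: Item 0 -> Agent 1 (value 38)
Step 3: Item 1 -> Agent 1 (value 18)
Step 4: Item 2 -> Agent 0 (value 49)
Step 5: Item 3 -> Agent 2 (value 44)
Step 6: Total welfare = 38 + 18 + 49 + 44 = 149

149


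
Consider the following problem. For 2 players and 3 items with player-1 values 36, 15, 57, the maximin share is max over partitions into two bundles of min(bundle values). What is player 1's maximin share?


Step 1: Item values = 36, 15, 57
Step 2: Enumerate all 2-bundle partitions and take the smaller bundle:
  Partition 1: {36} vs {15,57} -> bundles 36, 72; min = 36
  Partition 2: {15} vs {36,57} -> bundles 15, 93; min = 15
  Partition 3: {57} vs {36,15} -> bundles 57, 51; min = 51
Step 3: MMS = max(36, 15, 51) = 51

51


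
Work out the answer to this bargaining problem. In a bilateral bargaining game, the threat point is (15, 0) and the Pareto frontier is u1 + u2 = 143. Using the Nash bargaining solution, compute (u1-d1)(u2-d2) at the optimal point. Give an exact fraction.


Step 1: The Nash solution splits surplus symmetrically above the disagreement point
Step 2: u1 = (total + d1 - d2)/2 = (143 + 15 - 0)/2 = 79
Step 3: u2 = (total - d1 + d2)/2 = (143 - 15 + 0)/2 = 64
Step 4: Nash product = (79 - 15) * (64 - 0)
Step 5: = 64 * 64 = 4096

4096


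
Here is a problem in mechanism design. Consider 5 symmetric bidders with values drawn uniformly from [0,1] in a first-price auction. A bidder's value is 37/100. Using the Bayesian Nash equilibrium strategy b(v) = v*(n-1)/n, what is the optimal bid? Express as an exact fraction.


Step 1: The symmetric BNE bidding function is b(v) = v * (n-1) / n
Step 2: Substitute v = 37/100 and n = 5
Step 3: b = 37/100 * 4/5
Step 4: b = 37/125

37/125


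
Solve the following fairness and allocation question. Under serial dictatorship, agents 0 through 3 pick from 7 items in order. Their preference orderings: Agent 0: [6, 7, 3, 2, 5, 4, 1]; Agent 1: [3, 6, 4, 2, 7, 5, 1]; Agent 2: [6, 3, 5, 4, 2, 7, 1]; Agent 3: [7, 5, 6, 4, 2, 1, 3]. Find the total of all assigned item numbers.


Step 1: Agent 0 picks item 6
Step 2: Agent 1 picks item 3
Step 3: Agent 2 picks item 5
Step 4: Agent 3 picks item 7
Step 5: Sum = 6 + 3 + 5 + 7 = 21

21


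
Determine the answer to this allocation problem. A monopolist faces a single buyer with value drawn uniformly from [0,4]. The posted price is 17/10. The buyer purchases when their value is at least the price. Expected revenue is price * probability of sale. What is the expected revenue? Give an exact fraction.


Step 1: Posted price r = 17/10, value support [0,4]
Step 2: P(v >= r) = (4 - 17/10)/4 = 23/40
Step 3: Expected revenue = r * P(v >= r) = 17/10 * 23/40
Step 4: Revenue = 391/400

391/400


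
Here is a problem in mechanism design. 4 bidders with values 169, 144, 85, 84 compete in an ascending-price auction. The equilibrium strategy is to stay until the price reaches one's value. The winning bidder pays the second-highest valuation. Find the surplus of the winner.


Step 1: Identify the highest value: 169
Step 2: Identify the second-highest value: 144
Step 3: The final price = second-highest value = 144
Step 4: Surplus = 169 - 144 = 25

25


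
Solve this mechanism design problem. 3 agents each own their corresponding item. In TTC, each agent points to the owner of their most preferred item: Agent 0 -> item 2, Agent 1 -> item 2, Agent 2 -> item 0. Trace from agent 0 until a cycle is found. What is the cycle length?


Step 1: Trace the pointer graph from agent 0: 0 -> 2 -> 0
Step 2: A cycle is detected when we revisit agent 0
Step 3: The cycle is: 0 -> 2 -> 0
Step 4: Cycle length = 2

2


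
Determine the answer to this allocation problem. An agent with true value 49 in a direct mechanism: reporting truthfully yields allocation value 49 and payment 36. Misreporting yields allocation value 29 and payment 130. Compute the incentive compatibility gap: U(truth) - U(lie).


Step 1: U(truth) = value - payment = 49 - 36 = 13
Step 2: U(lie) = allocation - payment = 29 - 130 = -101
Step 3: IC gap = 13 - (-101) = 114

114


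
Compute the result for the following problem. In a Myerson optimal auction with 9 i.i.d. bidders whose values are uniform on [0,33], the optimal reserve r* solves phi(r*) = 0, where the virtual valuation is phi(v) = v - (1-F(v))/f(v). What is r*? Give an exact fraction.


Step 1: For U[0,33], F(v) = v/33 and f(v) = 1/33
Step 2: phi(v) = v - (1 - v/33)/(1/33) = v - (33 - v) = 2v - 33
Step 3: Set phi(r*) = 0: 2r* - 33 = 0
Step 4: r* = 33/2 (the number of bidders n = 9 does not enter)

33/2


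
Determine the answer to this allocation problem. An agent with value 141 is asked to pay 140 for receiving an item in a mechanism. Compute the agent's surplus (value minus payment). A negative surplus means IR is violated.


Step 1: Surplus = value - payment = 141 - 140 = 1
Step 2: IR is satisfied (surplus >= 0)

1


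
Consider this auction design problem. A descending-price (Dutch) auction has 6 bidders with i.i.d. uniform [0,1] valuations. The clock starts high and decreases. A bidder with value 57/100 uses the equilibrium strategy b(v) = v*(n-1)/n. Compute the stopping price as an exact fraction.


Step 1: Dutch auctions are strategically equivalent to first-price auctions
Step 2: The equilibrium bid is b(v) = v*(n-1)/n
Step 3: b = 57/100 * 5/6
Step 4: b = 19/40

19/40


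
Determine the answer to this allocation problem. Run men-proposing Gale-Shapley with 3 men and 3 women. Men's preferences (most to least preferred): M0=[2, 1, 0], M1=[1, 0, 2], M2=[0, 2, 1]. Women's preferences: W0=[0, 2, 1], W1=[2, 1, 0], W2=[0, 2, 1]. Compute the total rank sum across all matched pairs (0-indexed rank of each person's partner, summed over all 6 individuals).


Step 1: Run Gale-Shapley (men propose, women hold best offer):
  M0 proposes to W2; she accepts
  M1 proposes to W1; she accepts
  M2 proposes to W0; she accepts
Step 2: Final matching: W0-M2, W1-M1, W2-M0
Step 3: 0-indexed ranks (man's rank of his match, then woman's): 0 + 1 + 0 + 1 + 0 + 0
Step 4: Total rank sum = 2

2


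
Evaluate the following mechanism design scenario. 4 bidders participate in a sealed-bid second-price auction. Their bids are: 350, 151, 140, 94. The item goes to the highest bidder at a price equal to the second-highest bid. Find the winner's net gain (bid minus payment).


Step 1: Sort bids in descending order: 350, 151, 140, 94
Step 2: The winning bid is the highest: 350
Step 3: The payment equals the second-highest bid: 151
Step 4: Surplus = winner's bid - payment = 350 - 151 = 199

199


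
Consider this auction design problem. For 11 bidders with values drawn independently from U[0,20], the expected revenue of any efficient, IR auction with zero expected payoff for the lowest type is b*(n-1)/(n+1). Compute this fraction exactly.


Step 1: By Revenue Equivalence, expected revenue = b*(n-1)/(n+1)
Step 2: Substituting n = 11, b = 20
Step 3: Revenue = 20*(11-1)/(11+1) = 20*10/12
Step 4: Revenue = 200/12 = 50/3

50/3


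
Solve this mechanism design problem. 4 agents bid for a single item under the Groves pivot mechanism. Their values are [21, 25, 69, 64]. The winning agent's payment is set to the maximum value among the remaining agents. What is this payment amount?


Step 1: The efficient winner is agent 2 with value 69
Step 2: Other agents' values: [21, 25, 64]
Step 3: Pivot payment = max(others) = 64
Step 4: The winner pays 64

64


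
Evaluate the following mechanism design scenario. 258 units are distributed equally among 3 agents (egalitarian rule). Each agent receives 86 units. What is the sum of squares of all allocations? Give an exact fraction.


Step 1: Each agent's share = 258/3 = 86
Step 2: Square of each share = (86)^2 = 7396
Step 3: Sum of squares = 3 * 7396 = 22188

22188


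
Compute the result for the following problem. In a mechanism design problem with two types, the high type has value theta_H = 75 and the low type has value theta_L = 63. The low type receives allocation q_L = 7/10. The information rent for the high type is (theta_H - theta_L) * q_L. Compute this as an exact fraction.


Step 1: theta_H - theta_L = 75 - 63 = 12
Step 2: Information rent = (theta_H - theta_L) * q_L
Step 3: = 12 * 7/10
Step 4: = 42/5

42/5


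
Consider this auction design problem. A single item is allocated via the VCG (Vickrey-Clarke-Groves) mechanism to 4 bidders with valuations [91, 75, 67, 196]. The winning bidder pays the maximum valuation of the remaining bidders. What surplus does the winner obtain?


Step 1: The winner is the agent with the highest value: agent 3 with value 196
Step 2: Values of other agents: [91, 75, 67]
Step 3: VCG payment = max of others' values = 91
Step 4: Surplus = 196 - 91 = 105

105


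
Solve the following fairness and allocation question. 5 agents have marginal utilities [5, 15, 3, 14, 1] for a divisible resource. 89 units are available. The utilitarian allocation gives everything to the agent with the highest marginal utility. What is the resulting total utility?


Step 1: The marginal utilities are [5, 15, 3, 14, 1]
Step 2: The highest marginal utility is 15
Step 3: All 89 units go to that agent
Step 4: Total utility = 15 * 89 = 1335

1335


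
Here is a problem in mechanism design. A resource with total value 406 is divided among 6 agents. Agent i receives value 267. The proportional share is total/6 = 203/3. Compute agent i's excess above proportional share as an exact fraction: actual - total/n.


Step 1: Proportional share = 406/6 = 203/3
Step 2: Agent's actual allocation = 267
Step 3: Excess = 267 - 203/3 = 598/3

598/3


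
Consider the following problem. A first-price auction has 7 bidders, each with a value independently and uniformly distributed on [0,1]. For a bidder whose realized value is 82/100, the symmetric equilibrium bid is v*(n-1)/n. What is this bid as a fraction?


Step 1: The symmetric BNE bidding function is b(v) = v * (n-1) / n
Step 2: Substitute v = 41/50 and n = 7
Step 3: b = 41/50 * 6/7
Step 4: b = 123/175

123/175


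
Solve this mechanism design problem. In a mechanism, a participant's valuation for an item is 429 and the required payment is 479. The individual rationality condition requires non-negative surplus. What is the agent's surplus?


Step 1: Surplus = value - payment = 429 - 479 = -50
Step 2: IR is violated (surplus < 0)

-50


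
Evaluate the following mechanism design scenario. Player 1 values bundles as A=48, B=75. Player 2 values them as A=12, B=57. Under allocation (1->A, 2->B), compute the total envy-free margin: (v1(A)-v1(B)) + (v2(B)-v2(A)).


Step 1: Player 1's margin = v1(A) - v1(B) = 48 - 75 = -27
Step 2: Player 2's margin = v2(B) - v2(A) = 57 - 12 = 45
Step 3: Total margin = -27 + 45 = 18

18


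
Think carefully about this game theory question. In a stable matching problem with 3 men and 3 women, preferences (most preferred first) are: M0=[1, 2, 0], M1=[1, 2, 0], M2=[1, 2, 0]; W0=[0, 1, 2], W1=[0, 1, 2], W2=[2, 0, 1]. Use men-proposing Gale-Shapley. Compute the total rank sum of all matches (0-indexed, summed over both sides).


Step 1: Run Gale-Shapley (men propose, women hold best offer):
  M0 proposes to W1; she accepts
  M1 proposes to W1; rejected
  M1 proposes to W2; she accepts
  M2 proposes to W1; rejected
  M2 proposes to W2; she switches from M1
  M1 proposes to W0; she accepts
Step 2: Final matching: W0-M1, W1-M0, W2-M2
Step 3: 0-indexed ranks (man's rank of his match, then woman's): 2 + 1 + 0 + 0 + 1 + 0
Step 4: Total rank sum = 4

4


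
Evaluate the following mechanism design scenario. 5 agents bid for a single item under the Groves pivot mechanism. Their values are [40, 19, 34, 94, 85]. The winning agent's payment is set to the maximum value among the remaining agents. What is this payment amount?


Step 1: The efficient winner is agent 3 with value 94
Step 2: Other agents' values: [40, 19, 34, 85]
Step 3: Pivot payment = max(others) = 85
Step 4: The winner pays 85

85


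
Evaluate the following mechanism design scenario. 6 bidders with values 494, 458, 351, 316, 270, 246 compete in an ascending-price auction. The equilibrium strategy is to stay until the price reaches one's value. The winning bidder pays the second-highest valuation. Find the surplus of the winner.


Step 1: Identify the highest value: 494
Step 2: Identify the second-highest value: 458
Step 3: The final price = second-highest value = 458
Step 4: Surplus = 494 - 458 = 36

36


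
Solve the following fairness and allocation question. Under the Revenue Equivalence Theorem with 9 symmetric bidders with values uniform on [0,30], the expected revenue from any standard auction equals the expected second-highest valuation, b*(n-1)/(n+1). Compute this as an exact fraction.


Step 1: By Revenue Equivalence, expected revenue = b*(n-1)/(n+1)
Step 2: Substituting n = 9, b = 30
Step 3: Revenue = 30*(9-1)/(9+1) = 30*8/10
Step 4: Revenue = 240/10 = 24

24


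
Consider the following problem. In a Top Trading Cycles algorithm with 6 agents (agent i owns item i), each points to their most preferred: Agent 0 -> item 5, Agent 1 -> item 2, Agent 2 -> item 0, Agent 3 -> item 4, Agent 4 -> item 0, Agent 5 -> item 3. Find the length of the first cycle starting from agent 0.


Step 1: Trace the pointer graph from agent 0: 0 -> 5 -> 3 -> 4 -> 0
Step 2: A cycle is detected when we revisit agent 0
Step 3: The cycle is: 0 -> 5 -> 3 -> 4 -> 0
Step 4: Cycle length = 4

4


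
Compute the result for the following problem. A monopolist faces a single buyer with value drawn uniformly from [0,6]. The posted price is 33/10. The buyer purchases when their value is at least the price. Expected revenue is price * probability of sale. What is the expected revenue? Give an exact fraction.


Step 1: Posted price r = 33/10, value support [0,6]
Step 2: P(v >= r) = (6 - 33/10)/6 = 9/20
Step 3: Expected revenue = r * P(v >= r) = 33/10 * 9/20
Step 4: Revenue = 297/200

297/200


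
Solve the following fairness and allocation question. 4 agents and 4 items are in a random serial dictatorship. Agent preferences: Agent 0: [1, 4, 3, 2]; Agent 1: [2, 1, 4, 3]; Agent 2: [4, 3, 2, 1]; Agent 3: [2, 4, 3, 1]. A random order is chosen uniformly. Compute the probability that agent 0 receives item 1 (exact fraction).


Step 1: Agent 0 wants item 1
Step 2: There are 24 possible orderings of agents
Step 3: In 20 orderings, agent 0 gets item 1
Step 4: Probability = 20/24 = 5/6

5/6


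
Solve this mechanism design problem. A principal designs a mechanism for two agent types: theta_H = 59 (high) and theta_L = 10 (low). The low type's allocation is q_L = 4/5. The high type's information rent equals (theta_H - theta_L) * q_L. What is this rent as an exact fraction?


Step 1: theta_H - theta_L = 59 - 10 = 49
Step 2: Information rent = (theta_H - theta_L) * q_L
Step 3: = 49 * 4/5
Step 4: = 196/5

196/5


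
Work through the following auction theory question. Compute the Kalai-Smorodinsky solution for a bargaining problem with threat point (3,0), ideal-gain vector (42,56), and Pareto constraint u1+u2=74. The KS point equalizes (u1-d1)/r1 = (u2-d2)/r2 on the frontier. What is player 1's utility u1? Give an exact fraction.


Step 1: At the KS point, (u1-d1)/r1 = (u2-d2)/r2 = t and u1+u2 = 74
Step 2: u1 = d1 + r1*t and u2 = d2 + r2*t, so (d1 + r1*t) + (d2 + r2*t) = 74
Step 3: t = (74 - 3 - 0)/(42 + 56) = 71/98
Step 4: u1 = d1 + r1*t = 3 + 42 * 71/98 = 234/7
Step 5: (Check: u2 = d2 + r2*t = 284/7; u1+u2 = 234/7 + 284/7 = 74, on the frontier.)

234/7


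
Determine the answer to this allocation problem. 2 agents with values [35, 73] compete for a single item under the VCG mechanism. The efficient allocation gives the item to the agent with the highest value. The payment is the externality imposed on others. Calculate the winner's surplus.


Step 1: The winner is the agent with the highest value: agent 1 with value 73
Step 2: Values of other agents: [35]
Step 3: VCG payment = max of others' values = 35
Step 4: Surplus = 73 - 35 = 38

38


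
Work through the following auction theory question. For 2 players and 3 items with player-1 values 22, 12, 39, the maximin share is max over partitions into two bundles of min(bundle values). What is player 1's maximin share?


Step 1: Item values = 22, 12, 39
Step 2: Enumerate all 2-bundle partitions and take the smaller bundle:
  Partition 1: {22} vs {12,39} -> bundles 22, 51; min = 22
  Partition 2: {12} vs {22,39} -> bundles 12, 61; min = 12
  Partition 3: {39} vs {22,12} -> bundles 39, 34; min = 34
Step 3: MMS = max(22, 12, 34) = 34

34


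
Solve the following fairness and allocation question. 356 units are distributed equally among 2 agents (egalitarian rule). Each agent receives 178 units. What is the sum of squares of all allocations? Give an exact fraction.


Step 1: Each agent's share = 356/2 = 178
Step 2: Square of each share = (178)^2 = 31684
Step 3: Sum of squares = 2 * 31684 = 63368

63368


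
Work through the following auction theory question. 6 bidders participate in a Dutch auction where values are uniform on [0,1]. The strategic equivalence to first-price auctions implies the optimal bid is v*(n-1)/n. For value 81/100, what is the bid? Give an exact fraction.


Step 1: Dutch auctions are strategically equivalent to first-price auctions
Step 2: The equilibrium bid is b(v) = v*(n-1)/n
Step 3: b = 81/100 * 5/6
Step 4: b = 27/40

27/40


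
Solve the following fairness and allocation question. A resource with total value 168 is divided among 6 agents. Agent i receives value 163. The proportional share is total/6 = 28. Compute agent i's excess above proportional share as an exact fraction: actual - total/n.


Step 1: Proportional share = 168/6 = 28
Step 2: Agent's actual allocation = 163
Step 3: Excess = 163 - 28 = 135

135


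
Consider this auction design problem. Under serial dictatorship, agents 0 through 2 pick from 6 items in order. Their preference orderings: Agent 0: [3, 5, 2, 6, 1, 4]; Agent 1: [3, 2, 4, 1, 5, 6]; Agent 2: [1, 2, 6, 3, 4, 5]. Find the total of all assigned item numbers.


Step 1: Agent 0 picks item 3
Step 2: Agent 1 picks item 2
Step 3: Agent 2 picks item 1
Step 4: Sum = 3 + 2 + 1 = 6

6


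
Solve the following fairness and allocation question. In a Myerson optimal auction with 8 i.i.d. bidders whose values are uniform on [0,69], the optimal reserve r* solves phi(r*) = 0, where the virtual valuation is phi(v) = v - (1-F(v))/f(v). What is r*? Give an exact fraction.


Step 1: For U[0,69], F(v) = v/69 and f(v) = 1/69
Step 2: phi(v) = v - (1 - v/69)/(1/69) = v - (69 - v) = 2v - 69
Step 3: Set phi(r*) = 0: 2r* - 69 = 0
Step 4: r* = 69/2 (the number of bidders n = 8 does not enter)

69/2


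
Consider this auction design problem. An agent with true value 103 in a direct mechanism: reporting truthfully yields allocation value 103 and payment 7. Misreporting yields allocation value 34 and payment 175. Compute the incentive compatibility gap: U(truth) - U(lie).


Step 1: U(truth) = value - payment = 103 - 7 = 96
Step 2: U(lie) = allocation - payment = 34 - 175 = -141
Step 3: IC gap = 96 - (-141) = 237

237


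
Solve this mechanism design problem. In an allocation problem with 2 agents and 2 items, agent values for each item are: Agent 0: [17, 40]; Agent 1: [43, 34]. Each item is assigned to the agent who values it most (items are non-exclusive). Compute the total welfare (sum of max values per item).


Step 1: For each item, find the maximum value among all agents.
Step 2: Item 0 -> Agent 1 (value 43)
Step 3: Item 1 -> Agent 0 (value 40)
Step 4: Total welfare = 43 + 40 = 83

83


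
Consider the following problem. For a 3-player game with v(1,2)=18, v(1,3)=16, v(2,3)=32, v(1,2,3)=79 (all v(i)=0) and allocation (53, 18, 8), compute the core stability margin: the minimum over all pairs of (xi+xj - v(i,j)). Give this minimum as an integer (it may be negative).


Step 1: Slack for coalition (1,2): x1+x2 - v12 = 71 - 18 = 53
Step 2: Slack for coalition (1,3): x1+x3 - v13 = 61 - 16 = 45
Step 3: Slack for coalition (2,3): x2+x3 - v23 = 26 - 32 = -6
Step 4: Minimum slack = min(53, 45, -6) = -6, attained by (2,3); coalition (2,3) can block (slack < 0), so the allocation is not in the core

-6


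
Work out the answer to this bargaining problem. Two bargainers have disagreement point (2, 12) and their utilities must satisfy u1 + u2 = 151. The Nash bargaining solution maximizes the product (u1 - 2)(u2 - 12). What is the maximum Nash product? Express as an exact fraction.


Step 1: The Nash solution splits surplus symmetrically above the disagreement point
Step 2: u1 = (total + d1 - d2)/2 = (151 + 2 - 12)/2 = 141/2
Step 3: u2 = (total - d1 + d2)/2 = (151 - 2 + 12)/2 = 161/2
Step 4: Nash product = (141/2 - 2) * (161/2 - 12)
Step 5: = 137/2 * 137/2 = 18769/4

18769/4


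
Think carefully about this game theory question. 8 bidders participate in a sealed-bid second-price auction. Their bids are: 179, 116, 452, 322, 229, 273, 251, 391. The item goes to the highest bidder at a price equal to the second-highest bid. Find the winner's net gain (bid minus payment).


Step 1: Sort bids in descending order: 452, 391, 322, 273, 251, 229, 179, 116
Step 2: The winning bid is the highest: 452
Step 3: The payment equals the second-highest bid: 391
Step 4: Surplus = winner's bid - payment = 452 - 391 = 61

61


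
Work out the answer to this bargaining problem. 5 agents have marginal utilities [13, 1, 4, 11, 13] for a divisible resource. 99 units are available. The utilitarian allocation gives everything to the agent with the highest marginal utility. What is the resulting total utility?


Step 1: The marginal utilities are [13, 1, 4, 11, 13]
Step 2: The highest marginal utility is 13
Step 3: All 99 units go to that agent
Step 4: Total utility = 13 * 99 = 1287

1287


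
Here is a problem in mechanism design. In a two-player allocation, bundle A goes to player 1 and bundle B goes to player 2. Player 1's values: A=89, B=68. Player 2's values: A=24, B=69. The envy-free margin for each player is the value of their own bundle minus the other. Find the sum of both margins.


Step 1: Player 1's margin = v1(A) - v1(B) = 89 - 68 = 21
Step 2: Player 2's margin = v2(B) - v2(A) = 69 - 24 = 45
Step 3: Total margin = 21 + 45 = 66

66


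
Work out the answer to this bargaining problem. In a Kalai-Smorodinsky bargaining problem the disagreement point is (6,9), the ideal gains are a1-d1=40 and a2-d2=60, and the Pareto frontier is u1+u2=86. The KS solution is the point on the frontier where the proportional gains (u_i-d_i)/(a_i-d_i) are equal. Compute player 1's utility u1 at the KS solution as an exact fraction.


Step 1: At the KS point, (u1-d1)/r1 = (u2-d2)/r2 = t and u1+u2 = 86
Step 2: u1 = d1 + r1*t and u2 = d2 + r2*t, so (d1 + r1*t) + (d2 + r2*t) = 86
Step 3: t = (86 - 6 - 9)/(40 + 60) = 71/100
Step 4: u1 = d1 + r1*t = 6 + 40 * 71/100 = 172/5
Step 5: (Check: u2 = d2 + r2*t = 258/5; u1+u2 = 172/5 + 258/5 = 86, on the frontier.)

172/5


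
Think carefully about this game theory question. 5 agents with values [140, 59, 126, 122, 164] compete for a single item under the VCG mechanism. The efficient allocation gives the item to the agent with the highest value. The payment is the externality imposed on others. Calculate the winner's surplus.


Step 1: The winner is the agent with the highest value: agent 4 with value 164
Step 2: Values of other agents: [140, 59, 126, 122]
Step 3: VCG payment = max of others' values = 140
Step 4: Surplus = 164 - 140 = 24

24


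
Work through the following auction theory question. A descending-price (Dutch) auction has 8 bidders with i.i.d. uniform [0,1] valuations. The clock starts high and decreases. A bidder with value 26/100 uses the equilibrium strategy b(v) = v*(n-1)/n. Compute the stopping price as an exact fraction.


Step 1: Dutch auctions are strategically equivalent to first-price auctions
Step 2: The equilibrium bid is b(v) = v*(n-1)/n
Step 3: b = 13/50 * 7/8
Step 4: b = 91/400

91/400


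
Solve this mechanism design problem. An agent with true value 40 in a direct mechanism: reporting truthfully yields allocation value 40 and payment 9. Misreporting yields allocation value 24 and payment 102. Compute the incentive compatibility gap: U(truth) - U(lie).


Step 1: U(truth) = value - payment = 40 - 9 = 31
Step 2: U(lie) = allocation - payment = 24 - 102 = -78
Step 3: IC gap = 31 - (-78) = 109

109


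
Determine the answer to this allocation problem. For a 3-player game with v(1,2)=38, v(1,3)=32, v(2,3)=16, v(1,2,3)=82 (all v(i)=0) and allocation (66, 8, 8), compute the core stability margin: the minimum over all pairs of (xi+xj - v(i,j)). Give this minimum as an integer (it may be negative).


Step 1: Slack for coalition (1,2): x1+x2 - v12 = 74 - 38 = 36
Step 2: Slack for coalition (1,3): x1+x3 - v13 = 74 - 32 = 42
Step 3: Slack for coalition (2,3): x2+x3 - v23 = 16 - 16 = 0
Step 4: Minimum slack = min(36, 42, 0) = 0, attained by (2,3); no pair can gain by deviating, so the allocation is in the core

0


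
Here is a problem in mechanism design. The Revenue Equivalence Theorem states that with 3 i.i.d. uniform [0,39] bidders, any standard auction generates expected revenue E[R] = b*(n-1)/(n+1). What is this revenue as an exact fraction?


Step 1: By Revenue Equivalence, expected revenue = b*(n-1)/(n+1)
Step 2: Substituting n = 3, b = 39
Step 3: Revenue = 39*(3-1)/(3+1) = 39*2/4
Step 4: Revenue = 78/4 = 39/2

39/2


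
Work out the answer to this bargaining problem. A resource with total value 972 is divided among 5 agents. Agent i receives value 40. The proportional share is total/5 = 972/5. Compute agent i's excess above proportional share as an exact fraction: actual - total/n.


Step 1: Proportional share = 972/5
Step 2: Agent's actual allocation = 40
Step 3: Excess = 40 - 972/5 = -772/5

-772/5


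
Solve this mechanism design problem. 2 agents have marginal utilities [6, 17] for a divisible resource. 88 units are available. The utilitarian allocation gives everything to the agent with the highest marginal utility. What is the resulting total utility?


Step 1: The marginal utilities are [6, 17]
Step 2: The highest marginal utility is 17
Step 3: All 88 units go to that agent
Step 4: Total utility = 17 * 88 = 1496

1496


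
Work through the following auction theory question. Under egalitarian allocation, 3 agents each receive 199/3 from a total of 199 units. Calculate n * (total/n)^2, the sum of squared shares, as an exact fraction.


Step 1: Each agent's share = 199/3
Step 2: Square of each share = (199/3)^2 = 39601/9
Step 3: Sum of squares = 3 * 39601/9 = 39601/3

39601/3


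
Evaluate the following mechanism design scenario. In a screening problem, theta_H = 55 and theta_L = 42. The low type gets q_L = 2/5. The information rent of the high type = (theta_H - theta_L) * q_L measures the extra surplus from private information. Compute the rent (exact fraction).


Step 1: theta_H - theta_L = 55 - 42 = 13
Step 2: Information rent = (theta_H - theta_L) * q_L
Step 3: = 13 * 2/5
Step 4: = 26/5

26/5


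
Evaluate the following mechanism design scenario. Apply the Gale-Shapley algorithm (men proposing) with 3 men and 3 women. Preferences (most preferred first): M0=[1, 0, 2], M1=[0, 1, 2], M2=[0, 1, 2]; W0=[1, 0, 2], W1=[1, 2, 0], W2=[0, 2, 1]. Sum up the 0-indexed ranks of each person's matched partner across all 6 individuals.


Step 1: Run Gale-Shapley (men propose, women hold best offer):
  M0 proposes to W1; she accepts
  M1 proposes to W0; she accepts
  M2 proposes to W0; rejected
  M2 proposes to W1; she switches from M0
  M0 proposes to W0; rejected
  M0 proposes to W2; she accepts
Step 2: Final matching: W0-M1, W1-M2, W2-M0
Step 3: 0-indexed ranks (man's rank of his match, then woman's): 0 + 0 + 1 + 1 + 2 + 0
Step 4: Total rank sum = 4

4


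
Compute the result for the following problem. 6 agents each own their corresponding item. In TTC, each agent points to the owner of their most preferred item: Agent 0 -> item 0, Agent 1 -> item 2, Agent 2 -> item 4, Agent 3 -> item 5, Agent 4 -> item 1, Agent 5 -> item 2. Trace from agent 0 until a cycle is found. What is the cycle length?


Step 1: Trace the pointer graph from agent 0: 0 -> 0
Step 2: A cycle is detected when we revisit agent 0
Step 3: The cycle is: 0 -> 0
Step 4: Cycle length = 1

1


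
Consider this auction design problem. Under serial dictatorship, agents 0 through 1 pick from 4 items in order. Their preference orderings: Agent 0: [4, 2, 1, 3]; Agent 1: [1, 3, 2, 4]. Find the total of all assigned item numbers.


Step 1: Agent 0 picks item 4
Step 2: Agent 1 picks item 1
Step 3: Sum = 4 + 1 = 5

5


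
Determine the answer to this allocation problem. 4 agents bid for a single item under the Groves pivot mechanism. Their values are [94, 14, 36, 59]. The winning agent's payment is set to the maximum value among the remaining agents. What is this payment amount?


Step 1: The efficient winner is agent 0 with value 94
Step 2: Other agents' values: [14, 36, 59]
Step 3: Pivot payment = max(others) = 59
Step 4: The winner pays 59

59


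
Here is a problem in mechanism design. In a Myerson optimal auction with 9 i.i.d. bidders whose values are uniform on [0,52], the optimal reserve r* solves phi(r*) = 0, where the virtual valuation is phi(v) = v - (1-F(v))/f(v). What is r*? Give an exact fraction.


Step 1: For U[0,52], F(v) = v/52 and f(v) = 1/52
Step 2: phi(v) = v - (1 - v/52)/(1/52) = v - (52 - v) = 2v - 52
Step 3: Set phi(r*) = 0: 2r* - 52 = 0
Step 4: r* = 52/2 = 26 (the number of bidders n = 9 does not enter)

26


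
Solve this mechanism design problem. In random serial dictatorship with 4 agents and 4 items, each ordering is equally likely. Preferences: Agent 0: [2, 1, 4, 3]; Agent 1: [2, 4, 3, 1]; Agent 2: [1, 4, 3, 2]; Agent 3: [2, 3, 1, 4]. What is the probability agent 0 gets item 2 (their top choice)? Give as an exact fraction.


Step 1: Agent 0 wants item 2
Step 2: There are 24 possible orderings of agents
Step 3: In 8 orderings, agent 0 gets item 2
Step 4: Probability = 8/24 = 1/3

1/3


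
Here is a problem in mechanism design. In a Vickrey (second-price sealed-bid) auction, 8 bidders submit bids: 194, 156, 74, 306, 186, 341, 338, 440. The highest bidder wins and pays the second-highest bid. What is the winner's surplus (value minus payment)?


Step 1: Sort bids in descending order: 440, 341, 338, 306, 194, 186, 156, 74
Step 2: The winning bid is the highest: 440
Step 3: The payment equals the second-highest bid: 341
Step 4: Surplus = winner's bid - payment = 440 - 341 = 99

99


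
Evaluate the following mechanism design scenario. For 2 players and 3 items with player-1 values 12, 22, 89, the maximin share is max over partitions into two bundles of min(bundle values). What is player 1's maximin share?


Step 1: Item values = 12, 22, 89
Step 2: Enumerate all 2-bundle partitions and take the smaller bundle:
  Partition 1: {12} vs {22,89} -> bundles 12, 111; min = 12
  Partition 2: {22} vs {12,89} -> bundles 22, 101; min = 22
  Partition 3: {89} vs {12,22} -> bundles 89, 34; min = 34
Step 3: MMS = max(12, 22, 34) = 34

34


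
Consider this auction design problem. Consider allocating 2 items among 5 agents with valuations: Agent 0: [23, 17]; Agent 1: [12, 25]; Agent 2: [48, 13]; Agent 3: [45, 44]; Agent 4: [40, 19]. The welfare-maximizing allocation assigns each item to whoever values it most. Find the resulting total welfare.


Step 1: For each item, find the maximum value among all agents.
Step 2: Item 0 -> Agent 2 (value 48)
Step 3: Item 1 -> Agent 3 (value 44)
Step 4: Total welfare = 48 + 44 = 92

92


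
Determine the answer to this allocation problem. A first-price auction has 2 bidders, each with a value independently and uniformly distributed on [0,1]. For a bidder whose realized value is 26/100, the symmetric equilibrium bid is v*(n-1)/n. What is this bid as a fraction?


Step 1: The symmetric BNE bidding function is b(v) = v * (n-1) / n
Step 2: Substitute v = 13/50 and n = 2
Step 3: b = 13/50 * 1/2
Step 4: b = 13/100

13/100


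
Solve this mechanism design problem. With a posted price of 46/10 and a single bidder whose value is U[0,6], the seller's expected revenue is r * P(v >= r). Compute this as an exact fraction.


Step 1: Posted price r = 23/5, value support [0,6]
Step 2: P(v >= r) = (6 - 23/5)/6 = 7/30
Step 3: Expected revenue = r * P(v >= r) = 23/5 * 7/30
Step 4: Revenue = 161/150

161/150


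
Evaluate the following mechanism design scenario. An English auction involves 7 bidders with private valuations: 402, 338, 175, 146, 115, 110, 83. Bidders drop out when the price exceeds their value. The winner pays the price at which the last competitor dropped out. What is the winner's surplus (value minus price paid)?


Step 1: Identify the highest value: 402
Step 2: Identify the second-highest value: 338
Step 3: The final price = second-highest value = 338
Step 4: Surplus = 402 - 338 = 64

64


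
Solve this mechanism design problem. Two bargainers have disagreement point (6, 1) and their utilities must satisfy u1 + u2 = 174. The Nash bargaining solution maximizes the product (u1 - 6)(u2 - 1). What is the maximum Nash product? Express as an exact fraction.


Step 1: The Nash solution splits surplus symmetrically above the disagreement point
Step 2: u1 = (total + d1 - d2)/2 = (174 + 6 - 1)/2 = 179/2
Step 3: u2 = (total - d1 + d2)/2 = (174 - 6 + 1)/2 = 169/2
Step 4: Nash product = (179/2 - 6) * (169/2 - 1)
Step 5: = 167/2 * 167/2 = 27889/4

27889/4


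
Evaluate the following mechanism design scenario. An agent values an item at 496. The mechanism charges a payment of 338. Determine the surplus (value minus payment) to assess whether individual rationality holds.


Step 1: Surplus = value - payment = 496 - 338 = 158
Step 2: IR is satisfied (surplus >= 0)

158


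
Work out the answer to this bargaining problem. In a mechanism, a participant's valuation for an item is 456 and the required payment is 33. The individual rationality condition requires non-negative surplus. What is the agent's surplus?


Step 1: Surplus = value - payment = 456 - 33 = 423
Step 2: IR is satisfied (surplus >= 0)

423


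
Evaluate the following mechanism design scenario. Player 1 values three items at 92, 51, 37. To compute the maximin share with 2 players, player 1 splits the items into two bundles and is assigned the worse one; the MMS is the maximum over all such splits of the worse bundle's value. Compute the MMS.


Step 1: Item values = 92, 51, 37
Step 2: Enumerate all 2-bundle partitions and take the smaller bundle:
  Partition 1: {92} vs {51,37} -> bundles 92, 88; min = 88
  Partition 2: {51} vs {92,37} -> bundles 51, 129; min = 51
  Partition 3: {37} vs {92,51} -> bundles 37, 143; min = 37
Step 3: MMS = max(88, 51, 37) = 88

88


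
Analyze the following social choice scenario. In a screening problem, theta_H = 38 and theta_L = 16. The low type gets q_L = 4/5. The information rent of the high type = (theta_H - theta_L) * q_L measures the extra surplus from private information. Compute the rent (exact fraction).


Step 1: theta_H - theta_L = 38 - 16 = 22
Step 2: Information rent = (theta_H - theta_L) * q_L
Step 3: = 22 * 4/5
Step 4: = 88/5

88/5


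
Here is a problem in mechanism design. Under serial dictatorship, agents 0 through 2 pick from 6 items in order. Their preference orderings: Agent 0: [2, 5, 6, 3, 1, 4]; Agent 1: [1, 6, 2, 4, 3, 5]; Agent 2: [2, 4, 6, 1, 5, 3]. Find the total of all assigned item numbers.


Step 1: Agent 0 picks item 2
Step 2: Agent 1 picks item 1
Step 3: Agent 2 picks item 4
Step 4: Sum = 2 + 1 + 4 = 7

7


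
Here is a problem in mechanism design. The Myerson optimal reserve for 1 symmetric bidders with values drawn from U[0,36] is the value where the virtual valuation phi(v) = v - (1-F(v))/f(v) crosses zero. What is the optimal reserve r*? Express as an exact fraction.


Step 1: For U[0,36], F(v) = v/36 and f(v) = 1/36
Step 2: phi(v) = v - (1 - v/36)/(1/36) = v - (36 - v) = 2v - 36
Step 3: Set phi(r*) = 0: 2r* - 36 = 0
Step 4: r* = 36/2 = 18 (the number of bidders n = 1 does not enter)

18


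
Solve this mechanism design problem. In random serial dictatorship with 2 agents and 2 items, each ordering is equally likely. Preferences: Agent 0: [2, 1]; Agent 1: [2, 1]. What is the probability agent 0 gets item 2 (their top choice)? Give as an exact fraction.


Step 1: Agent 0 wants item 2
Step 2: There are 2 possible orderings of agents
Step 3: In 1 orderings, agent 0 gets item 2
Step 4: Probability = 1/2

1/2


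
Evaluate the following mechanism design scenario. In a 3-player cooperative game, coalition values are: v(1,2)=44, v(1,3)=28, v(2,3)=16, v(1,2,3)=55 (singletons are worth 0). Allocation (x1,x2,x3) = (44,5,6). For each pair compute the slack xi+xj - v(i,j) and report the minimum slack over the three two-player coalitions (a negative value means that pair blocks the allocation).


Step 1: Slack for coalition (1,2): x1+x2 - v12 = 49 - 44 = 5
Step 2: Slack for coalition (1,3): x1+x3 - v13 = 50 - 28 = 22
Step 3: Slack for coalition (2,3): x2+x3 - v23 = 11 - 16 = -5
Step 4: Minimum slack = min(5, 22, -5) = -5, attained by (2,3); coalition (2,3) can block (slack < 0), so the allocation is not in the core

-5


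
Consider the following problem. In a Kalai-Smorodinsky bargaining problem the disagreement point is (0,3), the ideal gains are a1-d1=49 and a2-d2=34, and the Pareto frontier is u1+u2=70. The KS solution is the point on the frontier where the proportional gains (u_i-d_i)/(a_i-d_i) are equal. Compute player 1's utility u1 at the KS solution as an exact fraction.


Step 1: At the KS point, (u1-d1)/r1 = (u2-d2)/r2 = t and u1+u2 = 70
Step 2: u1 = d1 + r1*t and u2 = d2 + r2*t, so (d1 + r1*t) + (d2 + r2*t) = 70
Step 3: t = (70 - 0 - 3)/(49 + 34) = 67/83
Step 4: u1 = d1 + r1*t = 0 + 49 * 67/83 = 3283/83
Step 5: (Check: u2 = d2 + r2*t = 2527/83; u1+u2 = 3283/83 + 2527/83 = 70, on the frontier.)

3283/83
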